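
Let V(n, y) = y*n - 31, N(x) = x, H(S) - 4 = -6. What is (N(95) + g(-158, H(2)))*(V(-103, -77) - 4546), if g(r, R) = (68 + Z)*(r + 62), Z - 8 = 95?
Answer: -54740634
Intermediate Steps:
Z = 103 (Z = 8 + 95 = 103)
H(S) = -2 (H(S) = 4 - 6 = -2)
V(n, y) = -31 + n*y (V(n, y) = n*y - 31 = -31 + n*y)
g(r, R) = 10602 + 171*r (g(r, R) = (68 + 103)*(r + 62) = 171*(62 + r) = 10602 + 171*r)
(N(95) + g(-158, H(2)))*(V(-103, -77) - 4546) = (95 + (10602 + 171*(-158)))*((-31 - 103*(-77)) - 4546) = (95 + (10602 - 27018))*((-31 + 7931) - 4546) = (95 - 16416)*(7900 - 4546) = -16321*3354 = -54740634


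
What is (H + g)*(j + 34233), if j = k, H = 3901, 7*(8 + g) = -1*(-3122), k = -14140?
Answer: 87183527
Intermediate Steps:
g = 438 (g = -8 + (-1*(-3122))/7 = -8 + (⅐)*3122 = -8 + 446 = 438)
j = -14140
(H + g)*(j + 34233) = (3901 + 438)*(-14140 + 34233) = 4339*20093 = 87183527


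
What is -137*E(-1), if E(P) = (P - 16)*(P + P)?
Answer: -4658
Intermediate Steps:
E(P) = 2*P*(-16 + P) (E(P) = (-16 + P)*(2*P) = 2*P*(-16 + P))
-137*E(-1) = -274*(-1)*(-16 - 1) = -274*(-1)*(-17) = -137*34 = -4658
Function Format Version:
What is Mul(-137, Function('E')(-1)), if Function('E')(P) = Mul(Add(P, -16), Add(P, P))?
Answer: -4658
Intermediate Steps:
Function('E')(P) = Mul(2, P, Add(-16, P)) (Function('E')(P) = Mul(Add(-16, P), Mul(2, P)) = Mul(2, P, Add(-16, P)))
Mul(-137, Function('E')(-1)) = Mul(-137, Mul(2, -1, Add(-16, -1))) = Mul(-137, Mul(2, -1, -17)) = Mul(-137, 34) = -4658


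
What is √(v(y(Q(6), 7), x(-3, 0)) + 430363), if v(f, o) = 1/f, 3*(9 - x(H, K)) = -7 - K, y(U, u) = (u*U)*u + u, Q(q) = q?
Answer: 8*√609239351/301 ≈ 656.02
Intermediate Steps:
y(U, u) = u + U*u² (y(U, u) = (U*u)*u + u = U*u² + u = u + U*u²)
x(H, K) = 34/3 + K/3 (x(H, K) = 9 - (-7 - K)/3 = 9 + (7/3 + K/3) = 34/3 + K/3)
√(v(y(Q(6), 7), x(-3, 0)) + 430363) = √(1/(7*(1 + 6*7)) + 430363) = √(1/(7*(1 + 42)) + 430363) = √(1/(7*43) + 430363) = √(1/301 + 430363) = √(129539264/301) = 8*√609239351/301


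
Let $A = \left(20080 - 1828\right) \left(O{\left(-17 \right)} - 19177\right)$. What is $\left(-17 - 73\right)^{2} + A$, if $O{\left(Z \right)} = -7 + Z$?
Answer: $-350448552$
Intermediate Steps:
$A = -350456652$ ($A = \left(20080 - 1828\right) \left(\left(-7 - 17\right) - 19177\right) = 18252 \left(-24 - 19177\right) = 18252 \left(-19201\right) = -350456652$)
$\left(-17 - 73\right)^{2} + A = \left(-17 - 73\right)^{2} - 350456652 = \left(-90\right)^{2} - 350456652 = 8100 - 350456652 = -350448552$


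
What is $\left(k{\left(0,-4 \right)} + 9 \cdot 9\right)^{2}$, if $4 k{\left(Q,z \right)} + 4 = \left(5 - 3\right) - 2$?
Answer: $6400$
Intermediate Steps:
$k{\left(Q,z \right)} = -1$ ($k{\left(Q,z \right)} = -1 + \frac{\left(5 - 3\right) - 2}{4} = -1 + \frac{2 - 2}{4} = -1 + \frac{1}{4} \cdot 0 = -1 + 0 = -1$)
$\left(k{\left(0,-4 \right)} + 9 \cdot 9\right)^{2} = \left(-1 + 9 \cdot 9\right)^{2} = \left(-1 + 81\right)^{2} = 80^{2} = 6400$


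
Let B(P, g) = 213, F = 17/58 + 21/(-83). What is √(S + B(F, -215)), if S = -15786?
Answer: I*√15573 ≈ 124.79*I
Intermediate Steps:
F = 193/4814 (F = 17*(1/58) + 21*(-1/83) = 17/58 - 21/83 = 193/4814 ≈ 0.040091)
√(S + B(F, -215)) = √(-15786 + 213) = √(-15573) = I*√15573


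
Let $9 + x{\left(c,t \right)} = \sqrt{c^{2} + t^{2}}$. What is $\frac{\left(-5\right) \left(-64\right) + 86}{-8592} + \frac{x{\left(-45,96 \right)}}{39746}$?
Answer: $- \frac{4053551}{85374408} + \frac{3 \sqrt{1249}}{39746} \approx -0.044812$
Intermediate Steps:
$x{\left(c,t \right)} = -9 + \sqrt{c^{2} + t^{2}}$
$\frac{\left(-5\right) \left(-64\right) + 86}{-8592} + \frac{x{\left(-45,96 \right)}}{39746} = \frac{\left(-5\right) \left(-64\right) + 86}{-8592} + \frac{-9 + \sqrt{\left(-45\right)^{2} + 96^{2}}}{39746} = \left(320 + 86\right) \left(- \frac{1}{8592}\right) + \left(-9 + \sqrt{2025 + 9216}\right) \frac{1}{39746} = 406 \left(- \frac{1}{8592}\right) + \left(-9 + \sqrt{11241}\right) \frac{1}{39746} = - \frac{203}{4296} + \left(-9 + 3 \sqrt{1249}\right) \frac{1}{39746} = - \frac{203}{4296} - \left(\frac{9}{39746} - \frac{3 \sqrt{1249}}{39746}\right) = - \frac{4053551}{85374408} + \frac{3 \sqrt{1249}}{39746}$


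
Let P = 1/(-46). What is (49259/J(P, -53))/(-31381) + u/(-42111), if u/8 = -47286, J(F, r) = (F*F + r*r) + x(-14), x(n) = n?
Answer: 1114343774017508/124056445384497 ≈ 8.9826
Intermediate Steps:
P = -1/46 ≈ -0.021739
J(F, r) = -14 + F² + r² (J(F, r) = (F*F + r*r) - 14 = (F² + r²) - 14 = -14 + F² + r²)
u = -378288 (u = 8*(-47286) = -378288)
(49259/J(P, -53))/(-31381) + u/(-42111) = (49259/(-14 + (-1/46)² + (-53)²))/(-31381) - 378288/(-42111) = (49259/(-14 + 1/2116 + 2809))*(-1/31381) - 378288*(-1/42111) = (49259/(5914221/2116))*(-1/31381) + 42032/4679 = (49259*(2116/5914221))*(-1/31381) + 42032/4679 = (104232044/5914221)*(-1/31381) + 42032/4679 = -14890292/26513452743 + 42032/4679 = 1114343774017508/124056445384497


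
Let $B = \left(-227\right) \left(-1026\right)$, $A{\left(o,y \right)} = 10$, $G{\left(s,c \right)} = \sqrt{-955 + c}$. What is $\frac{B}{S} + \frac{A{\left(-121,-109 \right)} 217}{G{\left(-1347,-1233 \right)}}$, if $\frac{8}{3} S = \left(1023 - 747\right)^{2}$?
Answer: $\frac{4313}{529} - \frac{1085 i \sqrt{547}}{547} \approx 8.1531 - 46.391 i$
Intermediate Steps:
$S = 28566$ ($S = \frac{3 \left(1023 - 747\right)^{2}}{8} = \frac{3 \cdot 276^{2}}{8} = \frac{3}{8} \cdot 76176 = 28566$)
$B = 232902$
$\frac{B}{S} + \frac{A{\left(-121,-109 \right)} 217}{G{\left(-1347,-1233 \right)}} = \frac{232902}{28566} + \frac{10 \cdot 217}{\sqrt{-955 - 1233}} = 232902 \cdot \frac{1}{28566} + \frac{2170}{\sqrt{-2188}} = \frac{4313}{529} + \frac{2170}{2 i \sqrt{547}} = \frac{4313}{529} + 2170 \left(- \frac{i \sqrt{547}}{1094}\right) = \frac{4313}{529} - \frac{1085 i \sqrt{547}}{547}$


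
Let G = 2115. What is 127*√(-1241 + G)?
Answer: 127*√874 ≈ 3754.6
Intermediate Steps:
127*√(-1241 + G) = 127*√(-1241 + 2115) = 127*√874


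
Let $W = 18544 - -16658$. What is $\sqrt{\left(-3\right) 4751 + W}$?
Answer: $\sqrt{20949} \approx 144.74$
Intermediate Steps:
$W = 35202$ ($W = 18544 + 16658 = 35202$)
$\sqrt{\left(-3\right) 4751 + W} = \sqrt{\left(-3\right) 4751 + 35202} = \sqrt{-14253 + 35202} = \sqrt{20949}$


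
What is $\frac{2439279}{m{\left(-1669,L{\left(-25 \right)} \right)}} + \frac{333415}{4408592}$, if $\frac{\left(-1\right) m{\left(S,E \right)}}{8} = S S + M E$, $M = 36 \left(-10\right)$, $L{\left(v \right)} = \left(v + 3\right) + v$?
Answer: $- \frac{409834033031}{12354995316752} \approx -0.033172$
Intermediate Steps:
$L{\left(v \right)} = 3 + 2 v$ ($L{\left(v \right)} = \left(3 + v\right) + v = 3 + 2 v$)
$M = -360$
$m{\left(S,E \right)} = - 8 S^{2} + 2880 E$ ($m{\left(S,E \right)} = - 8 \left(S S - 360 E\right) = - 8 \left(S^{2} - 360 E\right) = - 8 S^{2} + 2880 E$)
$\frac{2439279}{m{\left(-1669,L{\left(-25 \right)} \right)}} + \frac{333415}{4408592} = \frac{2439279}{- 8 \left(-1669\right)^{2} + 2880 \left(3 + 2 \left(-25\right)\right)} + \frac{333415}{4408592} = \frac{2439279}{\left(-8\right) 2785561 + 2880 \left(3 - 50\right)} + 333415 \cdot \frac{1}{4408592} = \frac{2439279}{-22284488 + 2880 \left(-47\right)} + \frac{333415}{4408592} = \frac{2439279}{-22284488 - 135360} + \frac{333415}{4408592} = \frac{2439279}{-22419848} + \frac{333415}{4408592} = 2439279 \left(- \frac{1}{22419848}\right) + \frac{333415}{4408592} = - \frac{2439279}{22419848} + \frac{333415}{4408592} = - \frac{409834033031}{12354995316752}$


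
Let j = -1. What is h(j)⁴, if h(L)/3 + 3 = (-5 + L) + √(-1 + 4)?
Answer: 650268 - 244944*√3 ≈ 2.2601e+5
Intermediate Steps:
h(L) = -24 + 3*L + 3*√3 (h(L) = -9 + 3*((-5 + L) + √(-1 + 4)) = -9 + 3*((-5 + L) + √3) = -9 + 3*(-5 + L + √3) = -9 + (-15 + 3*L + 3*√3) = -24 + 3*L + 3*√3)
h(j)⁴ = (-24 + 3*(-1) + 3*√3)⁴ = (-24 - 3 + 3*√3)⁴ = (-27 + 3*√3)⁴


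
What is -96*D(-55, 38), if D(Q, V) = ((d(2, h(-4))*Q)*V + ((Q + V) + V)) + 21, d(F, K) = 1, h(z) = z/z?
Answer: 196608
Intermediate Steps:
h(z) = 1
D(Q, V) = 21 + Q + 2*V + Q*V (D(Q, V) = ((1*Q)*V + ((Q + V) + V)) + 21 = (Q*V + (Q + 2*V)) + 21 = (Q + 2*V + Q*V) + 21 = 21 + Q + 2*V + Q*V)
-96*D(-55, 38) = -96*(21 - 55 + 2*38 - 55*38) = -96*(21 - 55 + 76 - 2090) = -96*(-2048) = 196608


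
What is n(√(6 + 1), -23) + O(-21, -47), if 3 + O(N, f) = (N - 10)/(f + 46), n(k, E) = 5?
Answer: 33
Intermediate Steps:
O(N, f) = -3 + (-10 + N)/(46 + f) (O(N, f) = -3 + (N - 10)/(f + 46) = -3 + (-10 + N)/(46 + f))
n(√(6 + 1), -23) + O(-21, -47) = 5 + (-148 - 21 - 3*(-47))/(46 - 47) = 5 + (-148 - 21 + 141)/(-1) = 5 - 1*(-28) = 5 + 28 = 33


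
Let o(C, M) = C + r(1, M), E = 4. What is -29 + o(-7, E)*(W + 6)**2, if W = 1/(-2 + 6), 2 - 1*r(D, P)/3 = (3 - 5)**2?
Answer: -8589/16 ≈ -536.81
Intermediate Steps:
r(D, P) = -6 (r(D, P) = 6 - 3*(3 - 5)**2 = 6 - 3*(-2)**2 = 6 - 3*4 = 6 - 12 = -6)
o(C, M) = -6 + C (o(C, M) = C - 6 = -6 + C)
W = 1/4 ≈ 0.25000
-29 + o(-7, E)*(W + 6)**2 = -29 + (-6 - 7)*(1/4 + 6)**2 = -29 - 13*(25/4)**2 = -29 - 13*625/16 = -29 - 8125/16 = -8589/16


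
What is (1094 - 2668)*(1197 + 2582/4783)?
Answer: -9015609142/4783 ≈ -1.8849e+6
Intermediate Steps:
(1094 - 2668)*(1197 + 2582/4783) = -1574*(1197 + 2582*(1/4783)) = -1574*(1197 + 2582/4783) = -1574*5727833/4783 = -9015609142/4783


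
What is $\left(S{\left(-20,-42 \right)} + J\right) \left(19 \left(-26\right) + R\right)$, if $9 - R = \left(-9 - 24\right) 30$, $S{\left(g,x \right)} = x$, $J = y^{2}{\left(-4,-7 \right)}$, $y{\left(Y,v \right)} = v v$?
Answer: $1191295$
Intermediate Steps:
$y{\left(Y,v \right)} = v^{2}$
$J = 2401$ ($J = \left(\left(-7\right)^{2}\right)^{2} = 49^{2} = 2401$)
$R = 999$ ($R = 9 - \left(-9 - 24\right) 30 = 9 - \left(-33\right) 30 = 9 - -990 = 9 + 990 = 999$)
$\left(S{\left(-20,-42 \right)} + J\right) \left(19 \left(-26\right) + R\right) = \left(-42 + 2401\right) \left(19 \left(-26\right) + 999\right) = 2359 \left(-494 + 999\right) = 2359 \cdot 505 = 1191295$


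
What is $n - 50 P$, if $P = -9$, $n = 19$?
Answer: $469$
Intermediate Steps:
$n - 50 P = 19 - -450 = 19 + 450 = 469$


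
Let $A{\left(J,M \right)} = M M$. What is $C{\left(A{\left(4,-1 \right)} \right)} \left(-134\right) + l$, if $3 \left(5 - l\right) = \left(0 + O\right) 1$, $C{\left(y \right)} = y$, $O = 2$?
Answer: $- \frac{389}{3} \approx -129.67$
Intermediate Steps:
$A{\left(J,M \right)} = M^{2}$
$l = \frac{13}{3}$ ($l = 5 - \frac{\left(0 + 2\right) 1}{3} = 5 - \frac{2 \cdot 1}{3} = 5 - \frac{2}{3} = \frac{13}{3} \approx 4.3333$)
$C{\left(A{\left(4,-1 \right)} \right)} \left(-134\right) + l = \left(-1\right)^{2} \left(-134\right) + \frac{13}{3} = 1 \left(-134\right) + \frac{13}{3} = -134 + \frac{13}{3} = - \frac{389}{3}$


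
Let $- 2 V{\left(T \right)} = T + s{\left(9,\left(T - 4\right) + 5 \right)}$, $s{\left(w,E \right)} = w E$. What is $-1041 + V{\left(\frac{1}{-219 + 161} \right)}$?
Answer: $- \frac{30317}{29} \approx -1045.4$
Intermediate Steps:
$s{\left(w,E \right)} = E w$
$V{\left(T \right)} = - \frac{9}{2} - 5 T$ ($V{\left(T \right)} = - \frac{T + \left(\left(T - 4\right) + 5\right) 9}{2} = - \frac{T + \left(\left(-4 + T\right) + 5\right) 9}{2} = - \frac{T + \left(1 + T\right) 9}{2} = - \frac{T + \left(9 + 9 T\right)}{2} = - \frac{9 + 10 T}{2} = - \frac{9}{2} - 5 T$)
$-1041 + V{\left(\frac{1}{-219 + 161} \right)} = -1041 - \left(\frac{9}{2} + \frac{5}{-219 + 161}\right) = -1041 - \left(\frac{9}{2} + \frac{5}{-58}\right) = -1041 - \frac{128}{29} = - \frac{30317}{29}$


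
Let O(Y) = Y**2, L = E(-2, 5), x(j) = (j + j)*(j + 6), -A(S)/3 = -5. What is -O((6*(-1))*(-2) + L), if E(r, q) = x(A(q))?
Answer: -412164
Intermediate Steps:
A(S) = 15 (A(S) = -3*(-5) = 15)
x(j) = 2*j*(6 + j) (x(j) = (2*j)*(6 + j) = 2*j*(6 + j))
E(r, q) = 630 (E(r, q) = 2*15*(6 + 15) = 2*15*21 = 630)
L = 630
-O((6*(-1))*(-2) + L) = -((6*(-1))*(-2) + 630)**2 = -(-6*(-2) + 630)**2 = -(12 + 630)**2 = -1*642**2 = -1*412164 = -412164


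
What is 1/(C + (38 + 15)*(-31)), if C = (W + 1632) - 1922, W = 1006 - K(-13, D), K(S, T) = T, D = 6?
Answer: -1/933 ≈ -0.0010718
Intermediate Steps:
W = 1000 (W = 1006 - 1*6 = 1006 - 6 = 1000)
C = 710 (C = (1000 + 1632) - 1922 = 2632 - 1922 = 710)
1/(C + (38 + 15)*(-31)) = 1/(710 + (38 + 15)*(-31)) = 1/(710 + 53*(-31)) = 1/(710 - 1643) = 1/(-933) = -1/933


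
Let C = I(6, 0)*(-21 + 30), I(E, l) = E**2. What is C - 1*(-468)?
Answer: 792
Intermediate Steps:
C = 324 (C = 6**2*(-21 + 30) = 36*9 = 324)
C - 1*(-468) = 324 - 1*(-468) = 324 + 468 = 792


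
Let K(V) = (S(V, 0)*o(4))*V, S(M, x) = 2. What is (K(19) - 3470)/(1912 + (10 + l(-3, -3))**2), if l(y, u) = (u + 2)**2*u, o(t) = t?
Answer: -3318/1961 ≈ -1.6920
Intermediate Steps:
l(y, u) = u*(2 + u)**2 (l(y, u) = (2 + u)**2*u = u*(2 + u)**2)
K(V) = 8*V (K(V) = (2*4)*V = 8*V)
(K(19) - 3470)/(1912 + (10 + l(-3, -3))**2) = (8*19 - 3470)/(1912 + (10 - 3*(2 - 3)**2)**2) = (152 - 3470)/(1912 + (10 - 3*(-1)**2)**2) = -3318/(1912 + (10 - 3*1)**2) = -3318/(1912 + (10 - 3)**2) = -3318/(1912 + 7**2) = -3318/(1912 + 49) = -3318/1961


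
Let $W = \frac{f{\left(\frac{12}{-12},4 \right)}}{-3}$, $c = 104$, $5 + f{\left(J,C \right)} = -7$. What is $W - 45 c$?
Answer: $-4676$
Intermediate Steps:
$f{\left(J,C \right)} = -12$ ($f{\left(J,C \right)} = -5 - 7 = -12$)
$W = 4$ ($W = - \frac{12}{-3} = \left(-12\right) \left(- \frac{1}{3}\right) = 4$)
$W - 45 c = 4 - 4680 = -4676$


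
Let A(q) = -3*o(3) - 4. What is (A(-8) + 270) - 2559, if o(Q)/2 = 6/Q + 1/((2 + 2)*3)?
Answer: -4611/2 ≈ -2305.5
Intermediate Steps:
o(Q) = ⅙ + 12/Q (o(Q) = 2*(6/Q + 1/((2 + 2)*3)) = 2*(6/Q + (⅓)/4) = 2*(6/Q + (¼)*(⅓)) = 2*(6/Q + 1/12) = 2*(1/12 + 6/Q) = ⅙ + 12/Q)
A(q) = -33/2 (A(q) = -(72 + 3)/(2*3) - 4 = -75/(2*3) - 4 = -3*25/6 - 4 = -25/2 - 4 = -33/2)
(A(-8) + 270) - 2559 = (-33/2 + 270) - 2559 = 507/2 - 2559 = -4611/2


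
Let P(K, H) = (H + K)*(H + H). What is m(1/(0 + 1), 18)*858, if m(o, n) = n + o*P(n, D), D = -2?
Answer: -39468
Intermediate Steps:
P(K, H) = 2*H*(H + K) (P(K, H) = (H + K)*(2*H) = 2*H*(H + K))
m(o, n) = n + o*(8 - 4*n) (m(o, n) = n + o*(2*(-2)*(-2 + n)) = n + o*(8 - 4*n))
m(1/(0 + 1), 18)*858 = (18 - 4*(-2 + 18)/(0 + 1))*858 = (18 - 4*16/1)*858 = (18 - 4*1*16)*858 = (18 - 64)*858 = -46*858 = -39468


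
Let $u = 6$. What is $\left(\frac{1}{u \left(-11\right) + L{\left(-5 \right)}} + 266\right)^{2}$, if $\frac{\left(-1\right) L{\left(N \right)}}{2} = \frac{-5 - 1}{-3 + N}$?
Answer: $\frac{1289384464}{18225} \approx 70748.0$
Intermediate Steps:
$L{\left(N \right)} = \frac{12}{-3 + N}$ ($L{\left(N \right)} = - 2 \frac{-5 - 1}{-3 + N} = - 2 \left(- \frac{6}{-3 + N}\right) = \frac{12}{-3 + N}$)
$\left(\frac{1}{u \left(-11\right) + L{\left(-5 \right)}} + 266\right)^{2} = \left(\frac{1}{6 \left(-11\right) + \frac{12}{-3 - 5}} + 266\right)^{2} = \left(\frac{1}{-66 + \frac{12}{-8}} + 266\right)^{2} = \left(\frac{1}{-66 + 12 \left(- \frac{1}{8}\right)} + 266\right)^{2} = \left(\frac{1}{-66 - \frac{3}{2}} + 266\right)^{2} = \left(\frac{1}{- \frac{135}{2}} + 266\right)^{2} = \left(- \frac{2}{135} + 266\right)^{2} = \left(\frac{35908}{135}\right)^{2} = \frac{1289384464}{18225}$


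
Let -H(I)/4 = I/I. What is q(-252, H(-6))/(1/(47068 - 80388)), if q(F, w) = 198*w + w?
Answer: 26522720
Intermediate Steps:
H(I) = -4 (H(I) = -4*I/I = -4*1 = -4)
q(F, w) = 199*w
q(-252, H(-6))/(1/(47068 - 80388)) = (199*(-4))/(1/(47068 - 80388)) = -796/(1/(-33320)) = -796/(-1/33320) = -796*(-33320) = 26522720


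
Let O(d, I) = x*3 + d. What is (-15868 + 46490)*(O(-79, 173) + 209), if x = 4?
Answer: 4348324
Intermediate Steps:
O(d, I) = 12 + d (O(d, I) = 4*3 + d = 12 + d)
(-15868 + 46490)*(O(-79, 173) + 209) = (-15868 + 46490)*((12 - 79) + 209) = 30622*(-67 + 209) = 30622*142 = 4348324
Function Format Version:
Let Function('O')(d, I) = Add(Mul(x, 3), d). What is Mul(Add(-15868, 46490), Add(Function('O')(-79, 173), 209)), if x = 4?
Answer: 4348324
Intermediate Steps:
Function('O')(d, I) = Add(12, d) (Function('O')(d, I) = Add(Mul(4, 3), d) = Add(12, d))
Mul(Add(-15868, 46490), Add(Function('O')(-79, 173), 209)) = Mul(Add(-15868, 46490), Add(Add(12, -79), 209)) = Mul(30622, Add(-67, 209)) = Mul(30622, 142) = 4348324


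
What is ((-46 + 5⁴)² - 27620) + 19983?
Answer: 327604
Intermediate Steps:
((-46 + 5⁴)² - 27620) + 19983 = ((-46 + 625)² - 27620) + 19983 = (579² - 27620) + 19983 = (335241 - 27620) + 19983 = 307621 + 19983 = 327604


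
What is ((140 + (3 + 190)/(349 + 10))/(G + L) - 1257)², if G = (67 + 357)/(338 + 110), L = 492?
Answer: 155109333102229324009/98211964938025 ≈ 1.5793e+6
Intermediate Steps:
G = 53/56 (G = 424/448 = 424*(1/448) = 53/56 ≈ 0.94643)
((140 + (3 + 190)/(349 + 10))/(G + L) - 1257)² = ((140 + (3 + 190)/(349 + 10))/(53/56 + 492) - 1257)² = ((140 + 193/359)/(27605/56) - 1257)² = ((140 + 193*(1/359))*(56/27605) - 1257)² = ((140 + 193/359)*(56/27605) - 1257)² = ((50453/359)*(56/27605) - 1257)² = (2825368/9910195 - 1257)² = (-12454289747/9910195)² = 155109333102229324009/98211964938025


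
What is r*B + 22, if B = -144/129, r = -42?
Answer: 2962/43 ≈ 68.884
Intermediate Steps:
B = -48/43 (B = -144*1/129 = -48/43 ≈ -1.1163)
r*B + 22 = -42*(-48/43) + 22 = 2016/43 + 22 = 2962/43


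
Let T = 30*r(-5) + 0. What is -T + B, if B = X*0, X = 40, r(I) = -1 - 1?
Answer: 60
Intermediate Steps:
r(I) = -2
T = -60 (T = 30*(-2) + 0 = -60 + 0 = -60)
B = 0 (B = 40*0 = 0)
-T + B = -1*(-60) + 0 = 60 + 0 = 60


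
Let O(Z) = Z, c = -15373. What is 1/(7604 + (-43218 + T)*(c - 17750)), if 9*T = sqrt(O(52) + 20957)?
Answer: 4294552254/6147725500420682129 + 11041*sqrt(21009)/6147725500420682129 ≈ 6.9882e-10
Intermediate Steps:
T = sqrt(21009)/9 (T = sqrt(52 + 20957)/9 = sqrt(21009)/9 ≈ 16.105)
1/(7604 + (-43218 + T)*(c - 17750)) = 1/(7604 + (-43218 + sqrt(21009)/9)*(-15373 - 17750)) = 1/(7604 + (-43218 + sqrt(21009)/9)*(-33123)) = 1/(7604 + (1431509814 - 11041*sqrt(21009)/3)) = 1/(1431517418 - 11041*sqrt(21009)/3)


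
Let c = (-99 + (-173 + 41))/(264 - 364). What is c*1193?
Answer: 275583/100 ≈ 2755.8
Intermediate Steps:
c = 231/100 (c = (-99 - 132)/(-100) = -231*(-1/100) = 231/100 ≈ 2.3100)
c*1193 = (231/100)*1193 = 275583/100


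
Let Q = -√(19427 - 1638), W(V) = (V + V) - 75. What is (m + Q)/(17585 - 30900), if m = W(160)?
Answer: -49/2663 + √17789/13315 ≈ -0.0083834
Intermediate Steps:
W(V) = -75 + 2*V (W(V) = 2*V - 75 = -75 + 2*V)
m = 245 (m = -75 + 2*160 = -75 + 320 = 245)
Q = -√17789 ≈ -133.38
(m + Q)/(17585 - 30900) = (245 - √17789)/(17585 - 30900) = (245 - √17789)/(-13315) = (245 - √17789)*(-1/13315) = -49/2663 + √17789/13315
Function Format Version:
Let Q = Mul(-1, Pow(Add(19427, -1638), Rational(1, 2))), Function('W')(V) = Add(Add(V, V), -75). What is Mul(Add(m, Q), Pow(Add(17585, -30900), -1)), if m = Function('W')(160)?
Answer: Add(Rational(-49, 2663), Mul(Rational(1, 13315), Pow(17789, Rational(1, 2)))) ≈ -0.0083834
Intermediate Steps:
Function('W')(V) = Add(-75, Mul(2, V)) (Function('W')(V) = Add(Mul(2, V), -75) = Add(-75, Mul(2, V)))
m = 245 (m = Add(-75, Mul(2, 160)) = Add(-75, 320) = 245)
Q = Mul(-1, Pow(17789, Rational(1, 2))) ≈ -133.38
Mul(Add(m, Q), Pow(Add(17585, -30900), -1)) = Mul(Add(245, Mul(-1, Pow(17789, Rational(1, 2)))), Pow(Add(17585, -30900), -1)) = Mul(Add(245, Mul(-1, Pow(17789, Rational(1, 2)))), Pow(-13315, -1)) = Mul(Add(245, Mul(-1, Pow(17789, Rational(1, 2)))), Rational(-1, 13315)) = Add(Rational(-49, 2663), Mul(Rational(1, 13315), Pow(17789, Rational(1, 2))))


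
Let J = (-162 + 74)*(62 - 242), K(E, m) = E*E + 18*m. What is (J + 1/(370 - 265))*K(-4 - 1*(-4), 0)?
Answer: 0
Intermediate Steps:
K(E, m) = E² + 18*m
J = 15840 (J = -88*(-180) = 15840)
(J + 1/(370 - 265))*K(-4 - 1*(-4), 0) = (15840 + 1/(370 - 265))*((-4 - 1*(-4))² + 18*0) = (15840 + 1/105)*((-4 + 4)² + 0) = (15840 + 1/105)*(0² + 0) = 1663201*(0 + 0)/105 = (1663201/105)*0 = 0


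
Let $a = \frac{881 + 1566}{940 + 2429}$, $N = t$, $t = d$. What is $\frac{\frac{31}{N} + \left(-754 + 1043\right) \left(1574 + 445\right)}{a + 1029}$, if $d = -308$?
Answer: $\frac{605460498693}{1068497584} \approx 566.65$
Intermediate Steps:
$t = -308$
$N = -308$
$a = \frac{2447}{3369} \approx 0.72633$
$\frac{\frac{31}{N} + \left(-754 + 1043\right) \left(1574 + 445\right)}{a + 1029} = \frac{\frac{31}{-308} + \left(-754 + 1043\right) \left(1574 + 445\right)}{\frac{2447}{3369} + 1029} = \frac{31 \left(- \frac{1}{308}\right) + 289 \cdot 2019}{\frac{3469148}{3369}} = \left(- \frac{31}{308} + 583491\right) \frac{3369}{3469148} = \frac{179715197}{308} \cdot \frac{3369}{3469148} = \frac{605460498693}{1068497584}$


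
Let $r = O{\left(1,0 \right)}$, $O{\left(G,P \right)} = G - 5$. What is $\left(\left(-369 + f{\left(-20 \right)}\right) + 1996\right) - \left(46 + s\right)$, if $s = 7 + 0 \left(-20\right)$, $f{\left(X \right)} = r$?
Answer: $1570$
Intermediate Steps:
$O{\left(G,P \right)} = -5 + G$
$r = -4$ ($r = -5 + 1 = -4$)
$f{\left(X \right)} = -4$
$s = 7$ ($s = 7 + 0 = 7$)
$\left(\left(-369 + f{\left(-20 \right)}\right) + 1996\right) - \left(46 + s\right) = \left(\left(-369 - 4\right) + 1996\right) - 53 = \left(-373 + 1996\right) - 53 = 1623 - 53 = 1570$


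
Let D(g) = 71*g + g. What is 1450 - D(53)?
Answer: -2366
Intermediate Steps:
D(g) = 72*g
1450 - D(53) = 1450 - 72*53 = 1450 - 1*3816 = 1450 - 3816 = -2366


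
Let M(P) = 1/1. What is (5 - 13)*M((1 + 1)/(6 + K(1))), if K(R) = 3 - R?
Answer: -8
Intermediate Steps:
M(P) = 1
(5 - 13)*M((1 + 1)/(6 + K(1))) = (5 - 13)*1 = -8*1 = -8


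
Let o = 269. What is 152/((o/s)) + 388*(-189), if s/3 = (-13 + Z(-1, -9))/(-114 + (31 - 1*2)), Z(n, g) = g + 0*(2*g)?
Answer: -1676726148/22865 ≈ -73332.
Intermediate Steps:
Z(n, g) = g (Z(n, g) = g + 0 = g)
s = 66/85 (s = 3*((-13 - 9)/(-114 + (31 - 1*2))) = 3*(-22/(-114 + (31 - 2))) = 3*(-22/(-114 + 29)) = 3*(-22/(-85)) = 3*(-22*(-1/85)) = 3*(22/85) = 66/85 ≈ 0.77647)
152/((o/s)) + 388*(-189) = 152/((269/(66/85))) + 388*(-189) = 152/((269*(85/66))) - 73332 = 152/(22865/66) - 73332 = 152*(66/22865) - 73332 = 10032/22865 - 73332 = -1676726148/22865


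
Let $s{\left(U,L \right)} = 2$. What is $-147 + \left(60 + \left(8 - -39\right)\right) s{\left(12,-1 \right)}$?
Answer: $67$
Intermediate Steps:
$-147 + \left(60 + \left(8 - -39\right)\right) s{\left(12,-1 \right)} = -147 + \left(60 + \left(8 - -39\right)\right) 2 = -147 + \left(60 + \left(8 + 39\right)\right) 2 = -147 + \left(60 + 47\right) 2 = -147 + 107 \cdot 2 = -147 + 214 = 67$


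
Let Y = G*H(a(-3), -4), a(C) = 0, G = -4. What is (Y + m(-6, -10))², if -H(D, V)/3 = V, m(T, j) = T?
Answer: 2916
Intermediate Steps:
H(D, V) = -3*V
Y = -48 (Y = -(-12)*(-4) = -4*12 = -48)
(Y + m(-6, -10))² = (-48 - 6)² = (-54)² = 2916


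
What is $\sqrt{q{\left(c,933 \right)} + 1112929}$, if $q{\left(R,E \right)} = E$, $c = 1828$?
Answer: $\sqrt{1113862} \approx 1055.4$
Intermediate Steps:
$\sqrt{q{\left(c,933 \right)} + 1112929} = \sqrt{933 + 1112929} = \sqrt{1113862}$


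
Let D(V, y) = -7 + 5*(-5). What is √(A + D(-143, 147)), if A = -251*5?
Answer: 3*I*√143 ≈ 35.875*I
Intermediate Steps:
D(V, y) = -32 (D(V, y) = -7 - 25 = -32)
A = -1255
√(A + D(-143, 147)) = √(-1255 - 32) = √(-1287) = 3*I*√143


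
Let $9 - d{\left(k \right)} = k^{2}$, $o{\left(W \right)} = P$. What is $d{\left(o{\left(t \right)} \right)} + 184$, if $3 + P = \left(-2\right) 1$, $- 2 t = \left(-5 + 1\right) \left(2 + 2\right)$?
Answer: $168$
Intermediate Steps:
$t = 8$ ($t = - \frac{\left(-5 + 1\right) \left(2 + 2\right)}{2} = - \frac{\left(-4\right) 4}{2} = \left(- \frac{1}{2}\right) \left(-16\right) = 8$)
$P = -5$ ($P = -3 - 2 = -5$)
$o{\left(W \right)} = -5$
$d{\left(k \right)} = 9 - k^{2}$
$d{\left(o{\left(t \right)} \right)} + 184 = \left(9 - \left(-5\right)^{2}\right) + 184 = \left(9 - 25\right) + 184 = -16 + 184 = 168$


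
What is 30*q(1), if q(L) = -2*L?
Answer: -60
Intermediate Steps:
30*q(1) = 30*(-2*1) = 30*(-2) = -60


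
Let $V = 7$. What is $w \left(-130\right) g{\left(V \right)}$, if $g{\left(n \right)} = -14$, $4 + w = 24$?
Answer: $36400$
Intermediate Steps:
$w = 20$ ($w = -4 + 24 = 20$)
$w \left(-130\right) g{\left(V \right)} = 20 \left(-130\right) \left(-14\right) = \left(-2600\right) \left(-14\right) = 36400$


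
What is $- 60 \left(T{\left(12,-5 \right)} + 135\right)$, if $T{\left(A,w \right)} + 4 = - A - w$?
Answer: $-7440$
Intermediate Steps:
$T{\left(A,w \right)} = -4 - A - w$ ($T{\left(A,w \right)} = -4 - \left(A + w\right) = -4 - A - w$)
$- 60 \left(T{\left(12,-5 \right)} + 135\right) = - 60 \left(\left(-4 - 12 - -5\right) + 135\right) = - 60 \left(\left(-4 - 12 + 5\right) + 135\right) = - 60 \left(-11 + 135\right) = \left(-60\right) 124 = -7440$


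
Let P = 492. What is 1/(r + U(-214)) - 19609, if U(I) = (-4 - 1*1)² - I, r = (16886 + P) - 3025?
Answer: -286134527/14592 ≈ -19609.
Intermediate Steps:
r = 14353 (r = (16886 + 492) - 3025 = 17378 - 3025 = 14353)
U(I) = 25 - I (U(I) = (-4 - 1)² - I = (-5)² - I = 25 - I)
1/(r + U(-214)) - 19609 = 1/(14353 + (25 - 1*(-214))) - 19609 = 1/(14353 + (25 + 214)) - 19609 = 1/(14353 + 239) - 19609 = 1/14592 - 19609 = -286134527/14592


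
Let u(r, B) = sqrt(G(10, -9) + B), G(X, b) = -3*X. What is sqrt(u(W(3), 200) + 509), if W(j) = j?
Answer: sqrt(509 + sqrt(170)) ≈ 22.848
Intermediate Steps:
u(r, B) = sqrt(-30 + B) (u(r, B) = sqrt(-3*10 + B) = sqrt(-30 + B))
sqrt(u(W(3), 200) + 509) = sqrt(sqrt(-30 + 200) + 509) = sqrt(sqrt(170) + 509) = sqrt(509 + sqrt(170))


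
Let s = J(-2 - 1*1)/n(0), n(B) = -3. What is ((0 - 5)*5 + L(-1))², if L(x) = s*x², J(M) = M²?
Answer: 784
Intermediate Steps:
s = -3 (s = (-2 - 1*1)²/(-3) = (-2 - 1)²*(-⅓) = (-3)²*(-⅓) = 9*(-⅓) = -3)
L(x) = -3*x²
((0 - 5)*5 + L(-1))² = ((0 - 5)*5 - 3*(-1)²)² = (-5*5 - 3*1)² = (-25 - 3)² = (-28)² = 784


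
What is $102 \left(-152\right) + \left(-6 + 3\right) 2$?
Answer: $-15510$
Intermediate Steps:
$102 \left(-152\right) + \left(-6 + 3\right) 2 = -15504 - 6 = -15510$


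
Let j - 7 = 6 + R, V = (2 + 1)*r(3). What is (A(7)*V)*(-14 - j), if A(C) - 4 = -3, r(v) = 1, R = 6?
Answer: -99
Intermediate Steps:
A(C) = 1 (A(C) = 4 - 3 = 1)
V = 3 (V = (2 + 1)*1 = 3*1 = 3)
j = 19 (j = 7 + (6 + 6) = 7 + 12 = 19)
(A(7)*V)*(-14 - j) = (1*3)*(-14 - 1*19) = 3*(-14 - 19) = 3*(-33) = -99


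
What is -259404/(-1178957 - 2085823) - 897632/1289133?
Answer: -216347062019/350727969645 ≈ -0.61685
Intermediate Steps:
-259404/(-1178957 - 2085823) - 897632/1289133 = -259404/(-3264780) - 897632*1/1289133 = -259404*(-1/3264780) - 897632/1289133 = 21617/272065 - 897632/1289133 = -216347062019/350727969645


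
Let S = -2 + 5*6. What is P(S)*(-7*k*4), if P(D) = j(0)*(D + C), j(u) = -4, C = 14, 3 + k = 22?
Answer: 89376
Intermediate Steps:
k = 19 (k = -3 + 22 = 19)
S = 28 (S = -2 + 30 = 28)
P(D) = -56 - 4*D (P(D) = -4*(D + 14) = -4*(14 + D) = -56 - 4*D)
P(S)*(-7*k*4) = (-56 - 4*28)*(-7*19*4) = (-56 - 112)*(-133*4) = -168*(-532) = 89376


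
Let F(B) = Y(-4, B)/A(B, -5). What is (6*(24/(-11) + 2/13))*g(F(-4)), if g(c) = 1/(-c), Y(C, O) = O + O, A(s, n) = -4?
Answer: 870/143 ≈ 6.0839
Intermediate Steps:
Y(C, O) = 2*O
F(B) = -B/2 (F(B) = (2*B)/(-4) = (2*B)*(-¼) = -B/2)
g(c) = -1/c
(6*(24/(-11) + 2/13))*g(F(-4)) = (6*(24/(-11) + 2/13))*(-1/((-½*(-4)))) = (6*(24*(-1/11) + 2*(1/13)))*(-1/2) = (6*(-24/11 + 2/13))*(-1*½) = (6*(-290/143))*(-½) = -1740/143*(-½) = 870/143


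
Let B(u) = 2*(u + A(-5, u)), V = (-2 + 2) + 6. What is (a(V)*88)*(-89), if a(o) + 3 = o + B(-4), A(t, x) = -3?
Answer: 86152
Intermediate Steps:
V = 6 (V = 0 + 6 = 6)
B(u) = -6 + 2*u (B(u) = 2*(u - 3) = 2*(-3 + u) = -6 + 2*u)
a(o) = -17 + o (a(o) = -3 + (o + (-6 + 2*(-4))) = -3 + (o + (-6 - 8)) = -3 + (o - 14) = -3 + (-14 + o) = -17 + o)
(a(V)*88)*(-89) = ((-17 + 6)*88)*(-89) = -11*88*(-89) = -968*(-89) = 86152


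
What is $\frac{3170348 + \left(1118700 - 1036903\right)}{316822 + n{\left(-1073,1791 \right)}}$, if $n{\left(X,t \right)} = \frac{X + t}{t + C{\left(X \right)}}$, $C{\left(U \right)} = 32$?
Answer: $\frac{456050795}{44428248} \approx 10.265$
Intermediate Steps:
$n{\left(X,t \right)} = \frac{X + t}{32 + t}$ ($n{\left(X,t \right)} = \frac{X + t}{t + 32} = \frac{X + t}{32 + t}$)
$\frac{3170348 + \left(1118700 - 1036903\right)}{316822 + n{\left(-1073,1791 \right)}} = \frac{3170348 + \left(1118700 - 1036903\right)}{316822 + \frac{-1073 + 1791}{32 + 1791}} = \frac{3170348 + 81797}{316822 + \frac{1}{1823} \cdot 718} = \frac{3252145}{316822 + \frac{1}{1823} \cdot 718} = \frac{3252145}{316822 + \frac{718}{1823}} = \frac{3252145}{\frac{577567224}{1823}} = 3252145 \cdot \frac{1823}{577567224} = \frac{456050795}{44428248}$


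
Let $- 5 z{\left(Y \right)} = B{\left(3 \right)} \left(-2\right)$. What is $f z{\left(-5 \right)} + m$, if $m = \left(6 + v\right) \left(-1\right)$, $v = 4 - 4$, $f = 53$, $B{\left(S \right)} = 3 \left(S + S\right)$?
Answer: $\frac{1878}{5} \approx 375.6$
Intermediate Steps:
$B{\left(S \right)} = 6 S$ ($B{\left(S \right)} = 3 \cdot 2 S = 6 S$)
$z{\left(Y \right)} = \frac{36}{5}$ ($z{\left(Y \right)} = - \frac{6 \cdot 3 \left(-2\right)}{5} = - \frac{18 \left(-2\right)}{5} = \left(- \frac{1}{5}\right) \left(-36\right) = \frac{36}{5}$)
$v = 0$ ($v = 4 - 4 = 0$)
$m = -6$ ($m = \left(6 + 0\right) \left(-1\right) = 6 \left(-1\right) = -6$)
$f z{\left(-5 \right)} + m = 53 \cdot \frac{36}{5} - 6 = \frac{1908}{5} - 6 = \frac{1878}{5}$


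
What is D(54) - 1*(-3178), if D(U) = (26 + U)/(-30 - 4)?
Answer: 53986/17 ≈ 3175.6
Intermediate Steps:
D(U) = -13/17 - U/34 (D(U) = (26 + U)/(-34) = (26 + U)*(-1/34) = -13/17 - U/34)
D(54) - 1*(-3178) = (-13/17 - 1/34*54) - 1*(-3178) = (-13/17 - 27/17) + 3178 = -40/17 + 3178 = 53986/17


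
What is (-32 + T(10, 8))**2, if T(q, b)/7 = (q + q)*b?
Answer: 1183744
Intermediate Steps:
T(q, b) = 14*b*q (T(q, b) = 7*((q + q)*b) = 7*((2*q)*b) = 7*(2*b*q) = 14*b*q)
(-32 + T(10, 8))**2 = (-32 + 14*8*10)**2 = (-32 + 1120)**2 = 1088**2 = 1183744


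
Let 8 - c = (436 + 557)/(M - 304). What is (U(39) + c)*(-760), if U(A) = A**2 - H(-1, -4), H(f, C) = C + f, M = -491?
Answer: -61839832/53 ≈ -1.1668e+6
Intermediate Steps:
c = 2451/265 (c = 8 - (436 + 557)/(-491 - 304) = 8 - 993/(-795) = 8 - 993*(-1)/795 = 8 - 1*(-331/265) = 8 + 331/265 = 2451/265 ≈ 9.2491)
U(A) = 5 + A**2 (U(A) = A**2 - (-4 - 1) = A**2 - 1*(-5) = A**2 + 5 = 5 + A**2)
(U(39) + c)*(-760) = ((5 + 39**2) + 2451/265)*(-760) = ((5 + 1521) + 2451/265)*(-760) = (1526 + 2451/265)*(-760) = (406841/265)*(-760) = -61839832/53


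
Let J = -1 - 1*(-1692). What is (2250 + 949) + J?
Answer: 4890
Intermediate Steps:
J = 1691 (J = -1 + 1692 = 1691)
(2250 + 949) + J = (2250 + 949) + 1691 = 3199 + 1691 = 4890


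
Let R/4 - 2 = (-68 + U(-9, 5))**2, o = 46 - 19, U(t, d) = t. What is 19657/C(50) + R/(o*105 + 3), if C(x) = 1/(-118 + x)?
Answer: -632243794/473 ≈ -1.3367e+6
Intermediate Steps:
o = 27
R = 23724 (R = 8 + 4*(-68 - 9)**2 = 8 + 4*(-77)**2 = 8 + 4*5929 = 8 + 23716 = 23724)
19657/C(50) + R/(o*105 + 3) = 19657/(1/(-118 + 50)) + 23724/(27*105 + 3) = 19657/(1/(-68)) + 23724/(2835 + 3) = 19657/(-1/68) + 23724/2838 = 19657*(-68) + 23724*(1/2838) = -1336676 + 3954/473 = -632243794/473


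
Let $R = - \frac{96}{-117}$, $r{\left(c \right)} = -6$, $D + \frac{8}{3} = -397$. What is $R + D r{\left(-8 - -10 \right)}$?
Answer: $\frac{93554}{39} \approx 2398.8$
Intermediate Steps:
$D = - \frac{1199}{3}$ ($D = - \frac{8}{3} - 397 = - \frac{1199}{3} \approx -399.67$)
$R = \frac{32}{39}$ ($R = \left(-96\right) \left(- \frac{1}{117}\right) = \frac{32}{39} \approx 0.82051$)
$R + D r{\left(-8 - -10 \right)} = \frac{32}{39} - -2398 = \frac{32}{39} + 2398 = \frac{93554}{39}$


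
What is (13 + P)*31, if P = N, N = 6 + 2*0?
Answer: 589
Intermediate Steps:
N = 6 (N = 6 + 0 = 6)
P = 6
(13 + P)*31 = (13 + 6)*31 = 19*31 = 589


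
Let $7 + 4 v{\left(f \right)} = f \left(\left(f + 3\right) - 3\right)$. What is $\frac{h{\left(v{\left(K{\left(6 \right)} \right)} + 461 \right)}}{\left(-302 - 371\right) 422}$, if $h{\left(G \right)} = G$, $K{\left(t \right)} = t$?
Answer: $- \frac{1873}{1136024} \approx -0.0016487$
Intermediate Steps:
$v{\left(f \right)} = - \frac{7}{4} + \frac{f^{2}}{4}$ ($v{\left(f \right)} = - \frac{7}{4} + \frac{f \left(\left(f + 3\right) - 3\right)}{4} = - \frac{7}{4} + \frac{f \left(\left(3 + f\right) - 3\right)}{4} = - \frac{7}{4} + \frac{f f}{4} = - \frac{7}{4} + \frac{f^{2}}{4}$)
$\frac{h{\left(v{\left(K{\left(6 \right)} \right)} + 461 \right)}}{\left(-302 - 371\right) 422} = \frac{\left(- \frac{7}{4} + \frac{6^{2}}{4}\right) + 461}{\left(-302 - 371\right) 422} = \frac{\left(- \frac{7}{4} + \frac{1}{4} \cdot 36\right) + 461}{\left(-673\right) 422} = \frac{\left(- \frac{7}{4} + 9\right) + 461}{-284006} = \left(\frac{29}{4} + 461\right) \left(- \frac{1}{284006}\right) = \frac{1873}{4} \left(- \frac{1}{284006}\right) = - \frac{1873}{1136024}$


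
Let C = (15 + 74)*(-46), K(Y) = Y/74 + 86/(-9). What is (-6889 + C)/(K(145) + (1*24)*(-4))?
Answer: 7314678/68995 ≈ 106.02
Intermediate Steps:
K(Y) = -86/9 + Y/74 (K(Y) = Y*(1/74) + 86*(-⅑) = Y/74 - 86/9 = -86/9 + Y/74)
C = -4094 (C = 89*(-46) = -4094)
(-6889 + C)/(K(145) + (1*24)*(-4)) = (-6889 - 4094)/((-86/9 + (1/74)*145) + (1*24)*(-4)) = -10983/((-86/9 + 145/74) + 24*(-4)) = -10983/(-5059/666 - 96) = -10983/(-68995/666) = -10983*(-666/68995) = 7314678/68995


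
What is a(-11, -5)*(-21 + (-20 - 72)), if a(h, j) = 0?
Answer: 0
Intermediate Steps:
a(-11, -5)*(-21 + (-20 - 72)) = 0*(-21 + (-20 - 72)) = 0*(-21 - 92) = 0*(-113) = 0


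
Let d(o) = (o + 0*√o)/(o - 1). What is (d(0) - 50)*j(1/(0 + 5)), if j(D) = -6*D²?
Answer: 12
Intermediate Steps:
d(o) = o/(-1 + o) (d(o) = (o + 0)/(-1 + o) = o/(-1 + o))
(d(0) - 50)*j(1/(0 + 5)) = (0/(-1 + 0) - 50)*(-6/(0 + 5)²) = (0/(-1) - 50)*(-6*(1/5)²) = (0*(-1) - 50)*(-6*(⅕)²) = (0 - 50)*(-6*1/25) = -50*(-6/25) = 12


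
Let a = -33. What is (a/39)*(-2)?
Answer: 22/13 ≈ 1.6923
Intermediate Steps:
(a/39)*(-2) = -33/39*(-2) = -33*1/39*(-2) = -11/13*(-2) = 22/13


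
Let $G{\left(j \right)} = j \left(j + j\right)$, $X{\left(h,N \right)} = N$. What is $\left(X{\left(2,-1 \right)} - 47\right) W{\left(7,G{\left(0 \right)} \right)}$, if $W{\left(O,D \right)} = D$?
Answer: $0$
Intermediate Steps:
$G{\left(j \right)} = 2 j^{2}$ ($G{\left(j \right)} = j 2 j = 2 j^{2}$)
$\left(X{\left(2,-1 \right)} - 47\right) W{\left(7,G{\left(0 \right)} \right)} = \left(-1 - 47\right) 2 \cdot 0^{2} = - 48 \cdot 2 \cdot 0 = \left(-48\right) 0 = 0$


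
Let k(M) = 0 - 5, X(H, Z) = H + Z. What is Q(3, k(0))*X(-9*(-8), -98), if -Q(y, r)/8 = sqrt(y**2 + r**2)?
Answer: 208*sqrt(34) ≈ 1212.8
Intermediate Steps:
k(M) = -5
Q(y, r) = -8*sqrt(r**2 + y**2) (Q(y, r) = -8*sqrt(y**2 + r**2) = -8*sqrt(r**2 + y**2))
Q(3, k(0))*X(-9*(-8), -98) = (-8*sqrt((-5)**2 + 3**2))*(-9*(-8) - 98) = (-8*sqrt(25 + 9))*(72 - 98) = -8*sqrt(34)*(-26) = 208*sqrt(34)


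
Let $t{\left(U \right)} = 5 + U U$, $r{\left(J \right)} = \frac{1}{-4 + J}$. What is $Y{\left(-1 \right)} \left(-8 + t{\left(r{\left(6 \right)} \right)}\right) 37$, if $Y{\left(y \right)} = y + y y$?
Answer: $0$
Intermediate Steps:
$t{\left(U \right)} = 5 + U^{2}$
$Y{\left(y \right)} = y + y^{2}$
$Y{\left(-1 \right)} \left(-8 + t{\left(r{\left(6 \right)} \right)}\right) 37 = - (1 - 1) \left(-8 + \left(5 + \left(\frac{1}{-4 + 6}\right)^{2}\right)\right) 37 = \left(-1\right) 0 \left(-8 + \left(5 + \left(\frac{1}{2}\right)^{2}\right)\right) 37 = 0 \left(-8 + \left(5 + \left(\frac{1}{2}\right)^{2}\right)\right) 37 = 0 \left(-8 + \left(5 + \frac{1}{4}\right)\right) 37 = 0 \left(-8 + \frac{21}{4}\right) 37 = 0 \left(- \frac{11}{4}\right) 37 = 0 \cdot 37 = 0$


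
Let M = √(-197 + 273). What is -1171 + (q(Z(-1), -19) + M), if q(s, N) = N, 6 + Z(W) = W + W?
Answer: -1190 + 2*√19 ≈ -1181.3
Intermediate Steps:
Z(W) = -6 + 2*W (Z(W) = -6 + (W + W) = -6 + 2*W)
M = 2*√19 (M = √76 = 2*√19 ≈ 8.7178)
-1171 + (q(Z(-1), -19) + M) = -1171 + (-19 + 2*√19) = -1190 + 2*√19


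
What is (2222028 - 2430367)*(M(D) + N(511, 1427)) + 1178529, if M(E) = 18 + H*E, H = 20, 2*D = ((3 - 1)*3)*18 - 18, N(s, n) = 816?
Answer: -360081297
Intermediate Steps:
D = 45 (D = (((3 - 1)*3)*18 - 18)/2 = ((2*3)*18 - 18)/2 = (6*18 - 18)/2 = (108 - 18)/2 = (½)*90 = 45)
M(E) = 18 + 20*E
(2222028 - 2430367)*(M(D) + N(511, 1427)) + 1178529 = (2222028 - 2430367)*((18 + 20*45) + 816) + 1178529 = -208339*((18 + 900) + 816) + 1178529 = -208339*(918 + 816) + 1178529 = -208339*1734 + 1178529 = -361259826 + 1178529 = -360081297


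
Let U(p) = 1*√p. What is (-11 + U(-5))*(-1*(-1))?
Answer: -11 + I*√5 ≈ -11.0 + 2.2361*I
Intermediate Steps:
U(p) = √p
(-11 + U(-5))*(-1*(-1)) = (-11 + √(-5))*(-1*(-1)) = (-11 + I*√5)*1 = -11 + I*√5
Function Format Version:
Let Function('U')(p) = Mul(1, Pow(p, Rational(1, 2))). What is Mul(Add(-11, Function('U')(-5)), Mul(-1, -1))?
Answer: Add(-11, Mul(I, Pow(5, Rational(1, 2)))) ≈ Add(-11.000, Mul(2.2361, I))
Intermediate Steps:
Function('U')(p) = Pow(p, Rational(1, 2))
Mul(Add(-11, Function('U')(-5)), Mul(-1, -1)) = Mul(Add(-11, Pow(-5, Rational(1, 2))), Mul(-1, -1)) = Mul(Add(-11, Mul(I, Pow(5, Rational(1, 2)))), 1) = Add(-11, Mul(I, Pow(5, Rational(1, 2))))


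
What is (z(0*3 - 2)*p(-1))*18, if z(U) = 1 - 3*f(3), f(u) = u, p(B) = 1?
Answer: -144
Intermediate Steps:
z(U) = -8 (z(U) = 1 - 3*3 = 1 - 9 = -8)
(z(0*3 - 2)*p(-1))*18 = -8*1*18 = -8*18 = -144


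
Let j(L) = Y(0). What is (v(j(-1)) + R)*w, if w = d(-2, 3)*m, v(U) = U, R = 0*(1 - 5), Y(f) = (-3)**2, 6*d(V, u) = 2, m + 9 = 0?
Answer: -27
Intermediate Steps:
m = -9 (m = -9 + 0 = -9)
d(V, u) = 1/3 (d(V, u) = (1/6)*2 = 1/3)
Y(f) = 9
j(L) = 9
R = 0 (R = 0*(-4) = 0)
w = -3 (w = (1/3)*(-9) = -3)
(v(j(-1)) + R)*w = (9 + 0)*(-3) = 9*(-3) = -27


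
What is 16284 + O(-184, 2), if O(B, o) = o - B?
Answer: 16470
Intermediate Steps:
16284 + O(-184, 2) = 16284 + (2 - 1*(-184)) = 16284 + (2 + 184) = 16284 + 186 = 16470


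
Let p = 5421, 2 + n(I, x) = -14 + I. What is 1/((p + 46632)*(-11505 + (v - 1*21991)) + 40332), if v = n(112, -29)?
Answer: -1/1738529868 ≈ -5.7520e-10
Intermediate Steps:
n(I, x) = -16 + I (n(I, x) = -2 + (-14 + I) = -16 + I)
v = 96 (v = -16 + 112 = 96)
1/((p + 46632)*(-11505 + (v - 1*21991)) + 40332) = 1/((5421 + 46632)*(-11505 + (96 - 1*21991)) + 40332) = 1/(52053*(-11505 + (96 - 21991)) + 40332) = 1/(52053*(-11505 - 21895) + 40332) = 1/(52053*(-33400) + 40332) = 1/(-1738570200 + 40332) = 1/(-1738529868) = -1/1738529868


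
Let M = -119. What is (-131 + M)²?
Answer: 62500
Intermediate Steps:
(-131 + M)² = (-131 - 119)² = (-250)² = 62500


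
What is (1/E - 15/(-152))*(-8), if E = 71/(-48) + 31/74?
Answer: 241707/35777 ≈ 6.7559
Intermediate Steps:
E = -1883/1776 (E = 71*(-1/48) + 31*(1/74) = -71/48 + 31/74 = -1883/1776 ≈ -1.0602)
(1/E - 15/(-152))*(-8) = (1/(-1883/1776) - 15/(-152))*(-8) = (-1776/1883 - 15*(-1/152))*(-8) = (-1776/1883 + 15/152)*(-8) = -241707/286216*(-8) = 241707/35777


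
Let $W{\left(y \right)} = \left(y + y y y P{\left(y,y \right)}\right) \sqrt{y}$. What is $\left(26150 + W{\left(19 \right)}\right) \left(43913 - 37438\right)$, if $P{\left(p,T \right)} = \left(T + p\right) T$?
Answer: $169321250 + 32065605075 \sqrt{19} \approx 1.3994 \cdot 10^{11}$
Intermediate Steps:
$P{\left(p,T \right)} = T \left(T + p\right)$
$W{\left(y \right)} = \sqrt{y} \left(y + 2 y^{5}\right)$ ($W{\left(y \right)} = \left(y + y y y y \left(y + y\right)\right) \sqrt{y} = \left(y + y^{2} y y 2 y\right) \sqrt{y} = \left(y + y^{3} \cdot 2 y^{2}\right) \sqrt{y} = \left(y + 2 y^{5}\right) \sqrt{y} = \sqrt{y} \left(y + 2 y^{5}\right)$)
$\left(26150 + W{\left(19 \right)}\right) \left(43913 - 37438\right) = \left(26150 + 19^{\frac{3}{2}} \left(1 + 2 \cdot 19^{4}\right)\right) \left(43913 - 37438\right) = \left(26150 + 19 \sqrt{19} \left(1 + 2 \cdot 130321\right)\right) \left(43913 - 37438\right) = \left(26150 + 19 \sqrt{19} \left(1 + 260642\right)\right) \left(43913 - 37438\right) = \left(26150 + 19 \sqrt{19} \cdot 260643\right) 6475 = \left(26150 + 4952217 \sqrt{19}\right) 6475 = 169321250 + 32065605075 \sqrt{19}$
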